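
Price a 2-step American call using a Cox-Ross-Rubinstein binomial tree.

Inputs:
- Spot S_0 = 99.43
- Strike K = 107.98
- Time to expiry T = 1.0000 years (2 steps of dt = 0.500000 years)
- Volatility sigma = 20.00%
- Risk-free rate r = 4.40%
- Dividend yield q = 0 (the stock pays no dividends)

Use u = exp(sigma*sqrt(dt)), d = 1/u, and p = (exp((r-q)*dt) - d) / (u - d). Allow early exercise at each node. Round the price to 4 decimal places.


Answer: Price = V(0,0) = 6.7607

Derivation:
dt = T/N = 0.500000
u = exp(sigma*sqrt(dt)) = 1.151910; d = 1/u = 0.868123
p = (exp((r-q)*dt) - d) / (u - d) = 0.543086
Discount per step: exp(-r*dt) = 0.978240
Stock lattice S(k, i) with i counting down-moves:
  k=0: S(0,0) = 99.4300
  k=1: S(1,0) = 114.5344; S(1,1) = 86.3175
  k=2: S(2,0) = 131.9333; S(2,1) = 99.4300; S(2,2) = 74.9343
Terminal payoffs V(N, i) = max(S_T - K, 0):
  V(2,0) = 23.953313; V(2,1) = 0.000000; V(2,2) = 0.000000
Backward induction: V(k, i) = exp(-r*dt) * [p * V(k+1, i) + (1-p) * V(k+1, i+1)]; then take max(V_cont, immediate exercise) for American.
  V(1,0) = exp(-r*dt) * [p*23.953313 + (1-p)*0.000000] = 12.725633; exercise = 6.554402; V(1,0) = max -> 12.725633
  V(1,1) = exp(-r*dt) * [p*0.000000 + (1-p)*0.000000] = 0.000000; exercise = 0.000000; V(1,1) = max -> 0.000000
  V(0,0) = exp(-r*dt) * [p*12.725633 + (1-p)*0.000000] = 6.760724; exercise = 0.000000; V(0,0) = max -> 6.760724


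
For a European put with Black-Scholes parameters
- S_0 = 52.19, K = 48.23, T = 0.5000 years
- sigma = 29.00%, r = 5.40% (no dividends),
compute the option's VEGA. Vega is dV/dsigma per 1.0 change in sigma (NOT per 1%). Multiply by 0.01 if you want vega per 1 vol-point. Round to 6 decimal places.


d1 = 0.6190094278; d2 = 0.4139484613
phi(d1) = 0.3293860312; exp(-qT) = 1.0000000000; exp(-rT) = 0.9733612415
Vega = S * exp(-qT) * phi(d1) * sqrt(T) = 52.1900 * 1.0000000000 * 0.3293860312 * 0.7071067812 = 12.155630

Answer: Vega = 12.155630


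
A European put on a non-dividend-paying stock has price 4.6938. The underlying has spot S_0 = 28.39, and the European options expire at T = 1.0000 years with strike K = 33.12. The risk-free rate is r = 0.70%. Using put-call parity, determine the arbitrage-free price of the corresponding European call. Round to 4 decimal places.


Put-call parity: C - P = S_0 * exp(-qT) - K * exp(-rT).
S_0 * exp(-qT) = 28.3900 * 1.00000000 = 28.39000000
K * exp(-rT) = 33.1200 * 0.99302444 = 32.88896955
C = P + S*exp(-qT) - K*exp(-rT)
C = 4.6938 + 28.39000000 - 32.88896955 = 0.1948

Answer: Call price = 0.1948


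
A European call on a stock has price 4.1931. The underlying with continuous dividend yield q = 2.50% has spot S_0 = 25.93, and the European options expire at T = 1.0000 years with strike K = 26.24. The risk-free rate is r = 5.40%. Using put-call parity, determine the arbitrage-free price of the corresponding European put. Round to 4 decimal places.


Answer: Put price = 3.7639

Derivation:
Put-call parity: C - P = S_0 * exp(-qT) - K * exp(-rT).
S_0 * exp(-qT) = 25.9300 * 0.97530991 = 25.28978602
K * exp(-rT) = 26.2400 * 0.94743211 = 24.86061847
P = C - S*exp(-qT) + K*exp(-rT)
P = 4.1931 - 25.28978602 + 24.86061847 = 3.7639


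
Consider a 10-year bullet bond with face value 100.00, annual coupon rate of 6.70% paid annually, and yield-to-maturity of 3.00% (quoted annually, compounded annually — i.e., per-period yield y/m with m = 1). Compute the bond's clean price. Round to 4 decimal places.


Answer: Price = 131.5618

Derivation:
Coupon per period c = face * coupon_rate / m = 6.700000
Periods per year m = 1; per-period yield y/m = 0.030000
Number of cashflows N = 10
Cashflows (t years, CF_t, discount factor 1/(1+y/m)^(m*t), PV):
  t = 1.0000: CF_t = 6.700000, DF = 0.970874, PV = 6.504854
  t = 2.0000: CF_t = 6.700000, DF = 0.942596, PV = 6.315393
  t = 3.0000: CF_t = 6.700000, DF = 0.915142, PV = 6.131449
  t = 4.0000: CF_t = 6.700000, DF = 0.888487, PV = 5.952863
  t = 5.0000: CF_t = 6.700000, DF = 0.862609, PV = 5.779479
  t = 6.0000: CF_t = 6.700000, DF = 0.837484, PV = 5.611145
  t = 7.0000: CF_t = 6.700000, DF = 0.813092, PV = 5.447713
  t = 8.0000: CF_t = 6.700000, DF = 0.789409, PV = 5.289042
  t = 9.0000: CF_t = 6.700000, DF = 0.766417, PV = 5.134992
  t = 10.0000: CF_t = 106.700000, DF = 0.744094, PV = 79.394821
Price P = sum_t PV_t = 131.561750


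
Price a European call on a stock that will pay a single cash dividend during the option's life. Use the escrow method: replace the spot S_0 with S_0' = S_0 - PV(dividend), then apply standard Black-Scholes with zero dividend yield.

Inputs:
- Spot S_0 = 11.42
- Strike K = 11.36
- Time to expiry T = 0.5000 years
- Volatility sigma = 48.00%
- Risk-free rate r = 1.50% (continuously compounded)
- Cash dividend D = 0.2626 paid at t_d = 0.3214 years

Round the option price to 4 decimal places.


Answer: Price = 1.4540

Derivation:
PV(D) = D * exp(-r * t_d) = 0.2626 * 0.99519060 = 0.26133705
S_0' = S_0 - PV(D) = 11.4200 - 0.26133705 = 11.15866295
d1 = (ln(S_0'/K) + (r + sigma^2/2)*T) / (sigma*sqrt(T)) = 0.13911657
d2 = d1 - sigma*sqrt(T) = -0.20029469
exp(-rT) = 0.99252805
N(d1) = 0.55532098; N(d2) = 0.42062506
C = S_0' * N(d1) - K * exp(-rT) * N(d2) = 11.15866295 * 0.55532098 - 11.3600 * 0.99252805 * 0.42062506 = 1.4540


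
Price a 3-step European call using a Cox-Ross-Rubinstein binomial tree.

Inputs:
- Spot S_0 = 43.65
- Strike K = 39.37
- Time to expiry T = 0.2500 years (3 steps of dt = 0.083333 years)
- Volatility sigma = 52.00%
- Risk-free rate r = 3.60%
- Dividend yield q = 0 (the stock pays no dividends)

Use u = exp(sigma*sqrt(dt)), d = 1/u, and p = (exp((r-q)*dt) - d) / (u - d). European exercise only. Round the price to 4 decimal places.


Answer: Price = V(0,0) = 7.0175

Derivation:
dt = T/N = 0.083333
u = exp(sigma*sqrt(dt)) = 1.161963; d = 1/u = 0.860612
p = (exp((r-q)*dt) - d) / (u - d) = 0.472513
Discount per step: exp(-r*dt) = 0.997004
Stock lattice S(k, i) with i counting down-moves:
  k=0: S(0,0) = 43.6500
  k=1: S(1,0) = 50.7197; S(1,1) = 37.5657
  k=2: S(2,0) = 58.9344; S(2,1) = 43.6500; S(2,2) = 32.3295
  k=3: S(3,0) = 68.4796; S(3,1) = 50.7197; S(3,2) = 37.5657; S(3,3) = 27.8232
Terminal payoffs V(N, i) = max(S_T - K, 0):
  V(3,0) = 29.109641; V(3,1) = 11.349698; V(3,2) = 0.000000; V(3,3) = 0.000000
Backward induction: V(k, i) = exp(-r*dt) * [p * V(k+1, i) + (1-p) * V(k+1, i+1)].
  V(2,0) = exp(-r*dt) * [p*29.109641 + (1-p)*11.349698] = 19.682360
  V(2,1) = exp(-r*dt) * [p*11.349698 + (1-p)*0.000000] = 5.346811
  V(2,2) = exp(-r*dt) * [p*0.000000 + (1-p)*0.000000] = 0.000000
  V(1,0) = exp(-r*dt) * [p*19.682360 + (1-p)*5.346811] = 12.084233
  V(1,1) = exp(-r*dt) * [p*5.346811 + (1-p)*0.000000] = 2.518868
  V(0,0) = exp(-r*dt) * [p*12.084233 + (1-p)*2.518868] = 7.017540


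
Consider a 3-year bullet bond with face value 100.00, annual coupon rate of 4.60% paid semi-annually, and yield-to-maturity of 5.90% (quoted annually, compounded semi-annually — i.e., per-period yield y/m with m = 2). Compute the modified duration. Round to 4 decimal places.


Coupon per period c = face * coupon_rate / m = 2.300000
Periods per year m = 2; per-period yield y/m = 0.029500
Number of cashflows N = 6
Cashflows (t years, CF_t, discount factor 1/(1+y/m)^(m*t), PV):
  t = 0.5000: CF_t = 2.300000, DF = 0.971345, PV = 2.234094
  t = 1.0000: CF_t = 2.300000, DF = 0.943512, PV = 2.170077
  t = 1.5000: CF_t = 2.300000, DF = 0.916476, PV = 2.107894
  t = 2.0000: CF_t = 2.300000, DF = 0.890214, PV = 2.047493
  t = 2.5000: CF_t = 2.300000, DF = 0.864706, PV = 1.988823
  t = 3.0000: CF_t = 102.300000, DF = 0.839928, PV = 85.924602
Price P = sum_t PV_t = 96.472983
First compute Macaulay numerator sum_t t * PV_t:
  t * PV_t at t = 0.5000: 1.117047
  t * PV_t at t = 1.0000: 2.170077
  t * PV_t at t = 1.5000: 3.161841
  t * PV_t at t = 2.0000: 4.094986
  t * PV_t at t = 2.5000: 4.972057
  t * PV_t at t = 3.0000: 257.773805
Macaulay duration D = 273.289813 / 96.472983 = 2.832812
Modified duration = D / (1 + y/m) = 2.832812 / (1 + 0.029500) = 2.751639

Answer: Modified duration = 2.7516


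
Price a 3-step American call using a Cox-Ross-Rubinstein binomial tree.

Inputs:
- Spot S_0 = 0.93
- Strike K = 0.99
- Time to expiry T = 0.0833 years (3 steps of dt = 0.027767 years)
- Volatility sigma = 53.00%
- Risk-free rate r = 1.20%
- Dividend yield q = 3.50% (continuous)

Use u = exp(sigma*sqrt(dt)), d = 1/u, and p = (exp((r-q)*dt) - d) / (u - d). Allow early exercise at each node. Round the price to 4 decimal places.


Answer: Price = V(0,0) = 0.0330

Derivation:
dt = T/N = 0.027767
u = exp(sigma*sqrt(dt)) = 1.092333; d = 1/u = 0.915472
p = (exp((r-q)*dt) - d) / (u - d) = 0.474326
Discount per step: exp(-r*dt) = 0.999667
Stock lattice S(k, i) with i counting down-moves:
  k=0: S(0,0) = 0.9300
  k=1: S(1,0) = 1.0159; S(1,1) = 0.8514
  k=2: S(2,0) = 1.1097; S(2,1) = 0.9300; S(2,2) = 0.7794
  k=3: S(3,0) = 1.2121; S(3,1) = 1.0159; S(3,2) = 0.8514; S(3,3) = 0.7135
Terminal payoffs V(N, i) = max(S_T - K, 0):
  V(3,0) = 0.222127; V(3,1) = 0.025870; V(3,2) = 0.000000; V(3,3) = 0.000000
Backward induction: V(k, i) = exp(-r*dt) * [p * V(k+1, i) + (1-p) * V(k+1, i+1)]; then take max(V_cont, immediate exercise) for American.
  V(2,0) = exp(-r*dt) * [p*0.222127 + (1-p)*0.025870] = 0.118920; exercise = 0.119668; V(2,0) = max -> 0.119668
  V(2,1) = exp(-r*dt) * [p*0.025870 + (1-p)*0.000000] = 0.012267; exercise = 0.000000; V(2,1) = max -> 0.012267
  V(2,2) = exp(-r*dt) * [p*0.000000 + (1-p)*0.000000] = 0.000000; exercise = 0.000000; V(2,2) = max -> 0.000000
  V(1,0) = exp(-r*dt) * [p*0.119668 + (1-p)*0.012267] = 0.063189; exercise = 0.025870; V(1,0) = max -> 0.063189
  V(1,1) = exp(-r*dt) * [p*0.012267 + (1-p)*0.000000] = 0.005816; exercise = 0.000000; V(1,1) = max -> 0.005816
  V(0,0) = exp(-r*dt) * [p*0.063189 + (1-p)*0.005816] = 0.033018; exercise = 0.000000; V(0,0) = max -> 0.033018


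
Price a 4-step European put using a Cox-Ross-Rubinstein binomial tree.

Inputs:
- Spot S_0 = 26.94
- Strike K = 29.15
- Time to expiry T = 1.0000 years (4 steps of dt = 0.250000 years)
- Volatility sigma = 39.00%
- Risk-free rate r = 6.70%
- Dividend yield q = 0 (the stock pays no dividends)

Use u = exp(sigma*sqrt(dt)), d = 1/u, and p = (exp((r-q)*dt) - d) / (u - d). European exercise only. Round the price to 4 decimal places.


dt = T/N = 0.250000
u = exp(sigma*sqrt(dt)) = 1.215311; d = 1/u = 0.822835
p = (exp((r-q)*dt) - d) / (u - d) = 0.494441
Discount per step: exp(-r*dt) = 0.983390
Stock lattice S(k, i) with i counting down-moves:
  k=0: S(0,0) = 26.9400
  k=1: S(1,0) = 32.7405; S(1,1) = 22.1672
  k=2: S(2,0) = 39.7899; S(2,1) = 26.9400; S(2,2) = 18.2399
  k=3: S(3,0) = 48.3571; S(3,1) = 32.7405; S(3,2) = 22.1672; S(3,3) = 15.0084
  k=4: S(4,0) = 58.7689; S(4,1) = 39.7899; S(4,2) = 26.9400; S(4,3) = 18.2399; S(4,4) = 12.3495
Terminal payoffs V(N, i) = max(K - S_T, 0):
  V(4,0) = 0.000000; V(4,1) = 0.000000; V(4,2) = 2.210000; V(4,3) = 10.910088; V(4,4) = 16.800542
Backward induction: V(k, i) = exp(-r*dt) * [p * V(k+1, i) + (1-p) * V(k+1, i+1)].
  V(3,0) = exp(-r*dt) * [p*0.000000 + (1-p)*0.000000] = 0.000000
  V(3,1) = exp(-r*dt) * [p*0.000000 + (1-p)*2.210000] = 1.098727
  V(3,2) = exp(-r*dt) * [p*2.210000 + (1-p)*10.910088] = 6.498638
  V(3,3) = exp(-r*dt) * [p*10.910088 + (1-p)*16.800542] = 13.657372
  V(2,0) = exp(-r*dt) * [p*0.000000 + (1-p)*1.098727] = 0.546244
  V(2,1) = exp(-r*dt) * [p*1.098727 + (1-p)*6.498638] = 3.765104
  V(2,2) = exp(-r*dt) * [p*6.498638 + (1-p)*13.657372] = 9.949738
  V(1,0) = exp(-r*dt) * [p*0.546244 + (1-p)*3.765104] = 2.137463
  V(1,1) = exp(-r*dt) * [p*3.765104 + (1-p)*9.949738] = 6.777325
  V(0,0) = exp(-r*dt) * [p*2.137463 + (1-p)*6.777325] = 4.408719

Answer: Price = V(0,0) = 4.4087


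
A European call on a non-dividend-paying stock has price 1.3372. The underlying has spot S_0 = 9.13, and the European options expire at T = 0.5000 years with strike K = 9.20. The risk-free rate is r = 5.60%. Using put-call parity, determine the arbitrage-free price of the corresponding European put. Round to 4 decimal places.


Put-call parity: C - P = S_0 * exp(-qT) - K * exp(-rT).
S_0 * exp(-qT) = 9.1300 * 1.00000000 = 9.13000000
K * exp(-rT) = 9.2000 * 0.97238837 = 8.94597297
P = C - S*exp(-qT) + K*exp(-rT)
P = 1.3372 - 9.13000000 + 8.94597297 = 1.1532

Answer: Put price = 1.1532


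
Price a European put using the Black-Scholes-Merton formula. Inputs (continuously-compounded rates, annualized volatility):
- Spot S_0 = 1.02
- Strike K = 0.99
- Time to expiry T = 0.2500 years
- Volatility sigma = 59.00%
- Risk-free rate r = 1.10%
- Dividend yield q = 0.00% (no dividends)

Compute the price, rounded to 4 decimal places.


Answer: Price = 0.1020

Derivation:
d1 = (ln(S/K) + (r - q + 0.5*sigma^2) * T) / (sigma * sqrt(T)) = 0.25801852
d2 = d1 - sigma * sqrt(T) = -0.03698148
exp(-rT) = 0.99725378; exp(-qT) = 1.00000000
P = K * exp(-rT) * N(-d2) - S_0 * exp(-qT) * N(-d1)
N(-d1) = 0.39819631; N(-d2) = 0.51475011
P = 0.9900 * 0.99725378 * 0.51475011 - 1.0200 * 1.00000000 * 0.39819631 = 0.1020


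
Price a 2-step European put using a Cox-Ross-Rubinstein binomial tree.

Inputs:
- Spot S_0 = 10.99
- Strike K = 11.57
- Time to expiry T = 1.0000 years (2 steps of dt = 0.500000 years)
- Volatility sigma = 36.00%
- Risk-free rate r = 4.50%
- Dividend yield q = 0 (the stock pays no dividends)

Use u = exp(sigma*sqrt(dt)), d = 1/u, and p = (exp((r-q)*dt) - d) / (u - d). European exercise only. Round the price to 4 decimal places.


dt = T/N = 0.500000
u = exp(sigma*sqrt(dt)) = 1.289892; d = 1/u = 0.775259
p = (exp((r-q)*dt) - d) / (u - d) = 0.480918
Discount per step: exp(-r*dt) = 0.977751
Stock lattice S(k, i) with i counting down-moves:
  k=0: S(0,0) = 10.9900
  k=1: S(1,0) = 14.1759; S(1,1) = 8.5201
  k=2: S(2,0) = 18.2854; S(2,1) = 10.9900; S(2,2) = 6.6053
Terminal payoffs V(N, i) = max(K - S_T, 0):
  V(2,0) = 0.000000; V(2,1) = 0.580000; V(2,2) = 4.964723
Backward induction: V(k, i) = exp(-r*dt) * [p * V(k+1, i) + (1-p) * V(k+1, i+1)].
  V(1,0) = exp(-r*dt) * [p*0.000000 + (1-p)*0.580000] = 0.294369
  V(1,1) = exp(-r*dt) * [p*0.580000 + (1-p)*4.964723] = 2.792488
  V(0,0) = exp(-r*dt) * [p*0.294369 + (1-p)*2.792488] = 1.555698

Answer: Price = V(0,0) = 1.5557


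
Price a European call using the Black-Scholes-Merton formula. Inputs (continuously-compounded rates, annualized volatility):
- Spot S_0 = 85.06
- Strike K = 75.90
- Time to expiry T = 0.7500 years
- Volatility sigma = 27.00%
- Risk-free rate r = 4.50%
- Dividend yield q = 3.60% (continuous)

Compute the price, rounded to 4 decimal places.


d1 = (ln(S/K) + (r - q + 0.5*sigma^2) * T) / (sigma * sqrt(T)) = 0.63306545
d2 = d1 - sigma * sqrt(T) = 0.39923859
exp(-rT) = 0.96681318; exp(-qT) = 0.97336124
C = S_0 * exp(-qT) * N(d1) - K * exp(-rT) * N(d2)
N(d1) = 0.73665455; N(d2) = 0.65514129
C = 85.0600 * 0.97336124 * 0.73665455 - 75.9000 * 0.96681318 * 0.65514129 = 12.9157

Answer: Price = 12.9157


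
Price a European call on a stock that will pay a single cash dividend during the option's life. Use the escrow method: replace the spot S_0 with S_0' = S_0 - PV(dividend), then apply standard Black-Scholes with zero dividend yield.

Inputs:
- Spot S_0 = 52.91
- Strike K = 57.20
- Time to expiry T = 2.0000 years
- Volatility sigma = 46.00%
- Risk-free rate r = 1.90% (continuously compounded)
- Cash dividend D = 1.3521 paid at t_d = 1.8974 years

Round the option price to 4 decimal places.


Answer: Price = 11.9366

Derivation:
PV(D) = D * exp(-r * t_d) = 1.3521 * 0.96459148 = 1.30422415
S_0' = S_0 - PV(D) = 52.9100 - 1.30422415 = 51.60577585
d1 = (ln(S_0'/K) + (r + sigma^2/2)*T) / (sigma*sqrt(T)) = 0.22547438
d2 = d1 - sigma*sqrt(T) = -0.42506386
exp(-rT) = 0.96271294
N(d1) = 0.58919487; N(d2) = 0.33539506
C = S_0' * N(d1) - K * exp(-rT) * N(d2) = 51.60577585 * 0.58919487 - 57.2000 * 0.96271294 * 0.33539506 = 11.9366


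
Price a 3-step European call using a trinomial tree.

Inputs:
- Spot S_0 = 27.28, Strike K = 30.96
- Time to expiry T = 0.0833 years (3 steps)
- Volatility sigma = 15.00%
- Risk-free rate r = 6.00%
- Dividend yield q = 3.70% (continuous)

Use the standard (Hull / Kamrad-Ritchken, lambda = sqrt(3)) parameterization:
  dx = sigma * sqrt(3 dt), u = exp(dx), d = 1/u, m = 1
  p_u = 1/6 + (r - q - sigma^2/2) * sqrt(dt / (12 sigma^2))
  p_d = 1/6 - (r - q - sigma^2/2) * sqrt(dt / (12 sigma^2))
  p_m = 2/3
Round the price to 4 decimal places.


Answer: Price = V(0,0) = 0.0005

Derivation:
dt = T/N = 0.027767; dx = sigma*sqrt(3*dt) = 0.043293
u = exp(dx) = 1.044243; d = 1/u = 0.957631
p_u = 0.170435, p_m = 0.666667, p_d = 0.162899
Discount per step: exp(-r*dt) = 0.998335
Stock lattice S(k, j) with j the centered position index:
  k=0: S(0,+0) = 27.2800
  k=1: S(1,-1) = 26.1242; S(1,+0) = 27.2800; S(1,+1) = 28.4870
  k=2: S(2,-2) = 25.0173; S(2,-1) = 26.1242; S(2,+0) = 27.2800; S(2,+1) = 28.4870; S(2,+2) = 29.7473
  k=3: S(3,-3) = 23.9574; S(3,-2) = 25.0173; S(3,-1) = 26.1242; S(3,+0) = 27.2800; S(3,+1) = 28.4870; S(3,+2) = 29.7473; S(3,+3) = 31.0634
Terminal payoffs V(N, j) = max(S_T - K, 0):
  V(3,-3) = 0.000000; V(3,-2) = 0.000000; V(3,-1) = 0.000000; V(3,+0) = 0.000000; V(3,+1) = 0.000000; V(3,+2) = 0.000000; V(3,+3) = 0.103443
Backward induction: V(k, j) = exp(-r*dt) * [p_u * V(k+1, j+1) + p_m * V(k+1, j) + p_d * V(k+1, j-1)]
  V(2,-2) = exp(-r*dt) * [p_u*0.000000 + p_m*0.000000 + p_d*0.000000] = 0.000000
  V(2,-1) = exp(-r*dt) * [p_u*0.000000 + p_m*0.000000 + p_d*0.000000] = 0.000000
  V(2,+0) = exp(-r*dt) * [p_u*0.000000 + p_m*0.000000 + p_d*0.000000] = 0.000000
  V(2,+1) = exp(-r*dt) * [p_u*0.000000 + p_m*0.000000 + p_d*0.000000] = 0.000000
  V(2,+2) = exp(-r*dt) * [p_u*0.103443 + p_m*0.000000 + p_d*0.000000] = 0.017601
  V(1,-1) = exp(-r*dt) * [p_u*0.000000 + p_m*0.000000 + p_d*0.000000] = 0.000000
  V(1,+0) = exp(-r*dt) * [p_u*0.000000 + p_m*0.000000 + p_d*0.000000] = 0.000000
  V(1,+1) = exp(-r*dt) * [p_u*0.017601 + p_m*0.000000 + p_d*0.000000] = 0.002995
  V(0,+0) = exp(-r*dt) * [p_u*0.002995 + p_m*0.000000 + p_d*0.000000] = 0.000510


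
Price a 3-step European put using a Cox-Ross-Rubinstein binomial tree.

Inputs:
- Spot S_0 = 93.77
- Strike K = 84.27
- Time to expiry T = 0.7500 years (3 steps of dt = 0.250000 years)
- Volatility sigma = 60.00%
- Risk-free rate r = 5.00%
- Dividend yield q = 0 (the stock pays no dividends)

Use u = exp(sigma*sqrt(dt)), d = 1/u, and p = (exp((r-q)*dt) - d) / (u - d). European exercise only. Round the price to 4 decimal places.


dt = T/N = 0.250000
u = exp(sigma*sqrt(dt)) = 1.349859; d = 1/u = 0.740818
p = (exp((r-q)*dt) - d) / (u - d) = 0.446210
Discount per step: exp(-r*dt) = 0.987578
Stock lattice S(k, i) with i counting down-moves:
  k=0: S(0,0) = 93.7700
  k=1: S(1,0) = 126.5763; S(1,1) = 69.4665
  k=2: S(2,0) = 170.8601; S(2,1) = 93.7700; S(2,2) = 51.4621
  k=3: S(3,0) = 230.6370; S(3,1) = 126.5763; S(3,2) = 69.4665; S(3,3) = 38.1240
Terminal payoffs V(N, i) = max(K - S_T, 0):
  V(3,0) = 0.000000; V(3,1) = 0.000000; V(3,2) = 14.803475; V(3,3) = 46.145963
Backward induction: V(k, i) = exp(-r*dt) * [p * V(k+1, i) + (1-p) * V(k+1, i+1)].
  V(2,0) = exp(-r*dt) * [p*0.000000 + (1-p)*0.000000] = 0.000000
  V(2,1) = exp(-r*dt) * [p*0.000000 + (1-p)*14.803475] = 8.096174
  V(2,2) = exp(-r*dt) * [p*14.803475 + (1-p)*46.145963] = 31.761114
  V(1,0) = exp(-r*dt) * [p*0.000000 + (1-p)*8.096174] = 4.427881
  V(1,1) = exp(-r*dt) * [p*8.096174 + (1-p)*31.761114] = 20.938202
  V(0,0) = exp(-r*dt) * [p*4.427881 + (1-p)*20.938202] = 13.402542

Answer: Price = V(0,0) = 13.4025


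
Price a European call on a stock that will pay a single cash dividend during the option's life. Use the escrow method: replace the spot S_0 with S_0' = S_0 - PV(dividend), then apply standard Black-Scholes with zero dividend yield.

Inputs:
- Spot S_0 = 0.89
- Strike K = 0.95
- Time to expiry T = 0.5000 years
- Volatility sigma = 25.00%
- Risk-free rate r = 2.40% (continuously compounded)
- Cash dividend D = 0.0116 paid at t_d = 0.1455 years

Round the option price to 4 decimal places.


Answer: Price = 0.0383

Derivation:
PV(D) = D * exp(-r * t_d) = 0.0116 * 0.99651409 = 0.01155956
S_0' = S_0 - PV(D) = 0.8900 - 0.01155956 = 0.87844044
d1 = (ln(S_0'/K) + (r + sigma^2/2)*T) / (sigma*sqrt(T)) = -0.28673961
d2 = d1 - sigma*sqrt(T) = -0.46351630
exp(-rT) = 0.98807171
N(d1) = 0.38715585; N(d2) = 0.32149717
C = S_0' * N(d1) - K * exp(-rT) * N(d2) = 0.87844044 * 0.38715585 - 0.9500 * 0.98807171 * 0.32149717 = 0.0383


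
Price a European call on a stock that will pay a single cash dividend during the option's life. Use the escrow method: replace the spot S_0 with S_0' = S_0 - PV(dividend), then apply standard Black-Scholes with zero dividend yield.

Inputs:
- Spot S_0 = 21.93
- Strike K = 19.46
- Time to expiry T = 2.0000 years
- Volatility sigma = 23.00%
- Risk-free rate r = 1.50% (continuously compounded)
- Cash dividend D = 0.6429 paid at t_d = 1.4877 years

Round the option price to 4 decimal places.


PV(D) = D * exp(-r * t_d) = 0.6429 * 0.97793165 = 0.62871226
S_0' = S_0 - PV(D) = 21.9300 - 0.62871226 = 21.30128774
d1 = (ln(S_0'/K) + (r + sigma^2/2)*T) / (sigma*sqrt(T)) = 0.53280942
d2 = d1 - sigma*sqrt(T) = 0.20754030
exp(-rT) = 0.97044553
N(d1) = 0.70291724; N(d2) = 0.58220604
C = S_0' * N(d1) - K * exp(-rT) * N(d2) = 21.30128774 * 0.70291724 - 19.4600 * 0.97044553 * 0.58220604 = 3.9782

Answer: Price = 3.9782


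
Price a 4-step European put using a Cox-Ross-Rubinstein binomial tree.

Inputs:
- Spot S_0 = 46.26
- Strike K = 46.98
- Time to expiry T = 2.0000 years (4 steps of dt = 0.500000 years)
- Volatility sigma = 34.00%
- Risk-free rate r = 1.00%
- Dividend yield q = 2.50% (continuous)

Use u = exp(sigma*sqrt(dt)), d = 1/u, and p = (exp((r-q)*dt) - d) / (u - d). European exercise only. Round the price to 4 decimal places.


dt = T/N = 0.500000
u = exp(sigma*sqrt(dt)) = 1.271778; d = 1/u = 0.786300
p = (exp((r-q)*dt) - d) / (u - d) = 0.424793
Discount per step: exp(-r*dt) = 0.995012
Stock lattice S(k, i) with i counting down-moves:
  k=0: S(0,0) = 46.2600
  k=1: S(1,0) = 58.8325; S(1,1) = 36.3743
  k=2: S(2,0) = 74.8219; S(2,1) = 46.2600; S(2,2) = 28.6011
  k=3: S(3,0) = 95.1568; S(3,1) = 58.8325; S(3,2) = 36.3743; S(3,3) = 22.4891
  k=4: S(4,0) = 121.0184; S(4,1) = 74.8219; S(4,2) = 46.2600; S(4,3) = 28.6011; S(4,4) = 17.6832
Terminal payoffs V(N, i) = max(K - S_T, 0):
  V(4,0) = 0.000000; V(4,1) = 0.000000; V(4,2) = 0.720000; V(4,3) = 18.378904; V(4,4) = 29.296846
Backward induction: V(k, i) = exp(-r*dt) * [p * V(k+1, i) + (1-p) * V(k+1, i+1)].
  V(3,0) = exp(-r*dt) * [p*0.000000 + (1-p)*0.000000] = 0.000000
  V(3,1) = exp(-r*dt) * [p*0.000000 + (1-p)*0.720000] = 0.412084
  V(3,2) = exp(-r*dt) * [p*0.720000 + (1-p)*18.378904] = 10.823276
  V(3,3) = exp(-r*dt) * [p*18.378904 + (1-p)*29.296846] = 24.535995
  V(2,0) = exp(-r*dt) * [p*0.000000 + (1-p)*0.412084] = 0.235851
  V(2,1) = exp(-r*dt) * [p*0.412084 + (1-p)*10.823276] = 6.368752
  V(2,2) = exp(-r*dt) * [p*10.823276 + (1-p)*24.535995] = 18.617609
  V(1,0) = exp(-r*dt) * [p*0.235851 + (1-p)*6.368752] = 3.744769
  V(1,1) = exp(-r*dt) * [p*6.368752 + (1-p)*18.617609] = 13.347477
  V(0,0) = exp(-r*dt) * [p*3.744769 + (1-p)*13.347477] = 9.222089

Answer: Price = V(0,0) = 9.2221


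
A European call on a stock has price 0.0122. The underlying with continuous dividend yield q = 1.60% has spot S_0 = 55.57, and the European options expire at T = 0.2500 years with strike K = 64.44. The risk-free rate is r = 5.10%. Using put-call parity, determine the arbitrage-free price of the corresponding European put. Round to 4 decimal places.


Put-call parity: C - P = S_0 * exp(-qT) - K * exp(-rT).
S_0 * exp(-qT) = 55.5700 * 0.99600799 = 55.34816397
K * exp(-rT) = 64.4400 * 0.98733094 = 63.62360557
P = C - S*exp(-qT) + K*exp(-rT)
P = 0.0122 - 55.34816397 + 63.62360557 = 8.2876

Answer: Put price = 8.2876


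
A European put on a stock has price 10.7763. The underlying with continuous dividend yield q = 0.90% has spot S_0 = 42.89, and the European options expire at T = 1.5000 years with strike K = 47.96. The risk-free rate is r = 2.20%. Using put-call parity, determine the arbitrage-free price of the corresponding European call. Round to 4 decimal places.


Put-call parity: C - P = S_0 * exp(-qT) - K * exp(-rT).
S_0 * exp(-qT) = 42.8900 * 0.98659072 = 42.31487582
K * exp(-rT) = 47.9600 * 0.96753856 = 46.40314932
C = P + S*exp(-qT) - K*exp(-rT)
C = 10.7763 + 42.31487582 - 46.40314932 = 6.6880

Answer: Call price = 6.6880


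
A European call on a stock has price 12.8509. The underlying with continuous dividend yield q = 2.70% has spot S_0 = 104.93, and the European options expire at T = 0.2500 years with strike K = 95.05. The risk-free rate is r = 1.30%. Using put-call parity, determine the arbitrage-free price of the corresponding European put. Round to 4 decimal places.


Answer: Put price = 3.3684

Derivation:
Put-call parity: C - P = S_0 * exp(-qT) - K * exp(-rT).
S_0 * exp(-qT) = 104.9300 * 0.99327273 = 104.22410757
K * exp(-rT) = 95.0500 * 0.99675528 = 94.74158894
P = C - S*exp(-qT) + K*exp(-rT)
P = 12.8509 - 104.22410757 + 94.74158894 = 3.3684


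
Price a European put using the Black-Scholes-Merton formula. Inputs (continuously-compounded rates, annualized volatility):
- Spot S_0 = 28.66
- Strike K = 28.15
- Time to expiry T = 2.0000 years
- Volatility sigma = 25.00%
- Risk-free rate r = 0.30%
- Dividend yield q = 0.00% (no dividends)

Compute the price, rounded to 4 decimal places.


d1 = (ln(S/K) + (r - q + 0.5*sigma^2) * T) / (sigma * sqrt(T)) = 0.24453186
d2 = d1 - sigma * sqrt(T) = -0.10902153
exp(-rT) = 0.99401796; exp(-qT) = 1.00000000
P = K * exp(-rT) * N(-d2) - S_0 * exp(-qT) * N(-d1)
N(-d1) = 0.40340947; N(-d2) = 0.54340729
P = 28.1500 * 0.99401796 * 0.54340729 - 28.6600 * 1.00000000 * 0.40340947 = 3.6437

Answer: Price = 3.6437


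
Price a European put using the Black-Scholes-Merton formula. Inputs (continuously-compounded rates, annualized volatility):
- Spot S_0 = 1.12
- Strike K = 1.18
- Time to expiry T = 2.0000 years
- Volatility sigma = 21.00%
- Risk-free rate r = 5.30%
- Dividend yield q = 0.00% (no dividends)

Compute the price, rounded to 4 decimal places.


Answer: Price = 0.1015

Derivation:
d1 = (ln(S/K) + (r - q + 0.5*sigma^2) * T) / (sigma * sqrt(T)) = 0.32969442
d2 = d1 - sigma * sqrt(T) = 0.03270957
exp(-rT) = 0.89942465; exp(-qT) = 1.00000000
P = K * exp(-rT) * N(-d2) - S_0 * exp(-qT) * N(-d1)
N(-d1) = 0.37081544; N(-d2) = 0.48695310
P = 1.1800 * 0.89942465 * 0.48695310 - 1.1200 * 1.00000000 * 0.37081544 = 0.1015


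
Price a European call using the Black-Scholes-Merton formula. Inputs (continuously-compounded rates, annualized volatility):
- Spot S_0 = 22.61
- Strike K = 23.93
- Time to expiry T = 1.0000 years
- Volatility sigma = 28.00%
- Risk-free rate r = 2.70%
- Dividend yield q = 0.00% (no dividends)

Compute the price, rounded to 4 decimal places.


Answer: Price = 2.2284

Derivation:
d1 = (ln(S/K) + (r - q + 0.5*sigma^2) * T) / (sigma * sqrt(T)) = 0.03378352
d2 = d1 - sigma * sqrt(T) = -0.24621648
exp(-rT) = 0.97336124; exp(-qT) = 1.00000000
C = S_0 * exp(-qT) * N(d1) - K * exp(-rT) * N(d2)
N(d1) = 0.51347511; N(d2) = 0.40275733
C = 22.6100 * 1.00000000 * 0.51347511 - 23.9300 * 0.97336124 * 0.40275733 = 2.2284


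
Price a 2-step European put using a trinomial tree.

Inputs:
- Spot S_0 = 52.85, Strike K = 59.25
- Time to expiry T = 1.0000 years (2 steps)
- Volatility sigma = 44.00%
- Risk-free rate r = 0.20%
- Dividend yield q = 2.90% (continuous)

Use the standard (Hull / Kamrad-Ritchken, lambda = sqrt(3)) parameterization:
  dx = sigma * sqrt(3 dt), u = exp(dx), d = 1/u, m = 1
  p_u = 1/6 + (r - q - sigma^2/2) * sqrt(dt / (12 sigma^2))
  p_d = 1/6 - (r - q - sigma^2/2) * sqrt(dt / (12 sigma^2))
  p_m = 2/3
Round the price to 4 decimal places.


Answer: Price = V(0,0) = 13.6937

Derivation:
dt = T/N = 0.500000; dx = sigma*sqrt(3*dt) = 0.538888
u = exp(dx) = 1.714099; d = 1/u = 0.583397
p_u = 0.109234, p_m = 0.666667, p_d = 0.224100
Discount per step: exp(-r*dt) = 0.999000
Stock lattice S(k, j) with j the centered position index:
  k=0: S(0,+0) = 52.8500
  k=1: S(1,-1) = 30.8325; S(1,+0) = 52.8500; S(1,+1) = 90.5901
  k=2: S(2,-2) = 17.9876; S(2,-1) = 30.8325; S(2,+0) = 52.8500; S(2,+1) = 90.5901; S(2,+2) = 155.2805
Terminal payoffs V(N, j) = max(K - S_T, 0):
  V(2,-2) = 41.262407; V(2,-1) = 28.417480; V(2,+0) = 6.400000; V(2,+1) = 0.000000; V(2,+2) = 0.000000
Backward induction: V(k, j) = exp(-r*dt) * [p_u * V(k+1, j+1) + p_m * V(k+1, j) + p_d * V(k+1, j-1)]
  V(1,-1) = exp(-r*dt) * [p_u*6.400000 + p_m*28.417480 + p_d*41.262407] = 28.862101
  V(1,+0) = exp(-r*dt) * [p_u*0.000000 + p_m*6.400000 + p_d*28.417480] = 10.624388
  V(1,+1) = exp(-r*dt) * [p_u*0.000000 + p_m*0.000000 + p_d*6.400000] = 1.432805
  V(0,+0) = exp(-r*dt) * [p_u*1.432805 + p_m*10.624388 + p_d*28.862101] = 13.693726


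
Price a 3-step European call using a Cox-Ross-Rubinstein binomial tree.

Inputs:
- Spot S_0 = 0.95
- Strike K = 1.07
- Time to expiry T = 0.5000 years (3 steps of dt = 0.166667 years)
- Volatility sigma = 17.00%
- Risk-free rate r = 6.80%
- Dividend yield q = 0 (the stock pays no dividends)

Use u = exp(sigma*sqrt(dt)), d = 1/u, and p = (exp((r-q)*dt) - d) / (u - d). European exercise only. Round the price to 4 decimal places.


Answer: Price = V(0,0) = 0.0174

Derivation:
dt = T/N = 0.166667
u = exp(sigma*sqrt(dt)) = 1.071867; d = 1/u = 0.932951
p = (exp((r-q)*dt) - d) / (u - d) = 0.564705
Discount per step: exp(-r*dt) = 0.988731
Stock lattice S(k, i) with i counting down-moves:
  k=0: S(0,0) = 0.9500
  k=1: S(1,0) = 1.0183; S(1,1) = 0.8863
  k=2: S(2,0) = 1.0915; S(2,1) = 0.9500; S(2,2) = 0.8269
  k=3: S(3,0) = 1.1699; S(3,1) = 1.0183; S(3,2) = 0.8863; S(3,3) = 0.7714
Terminal payoffs V(N, i) = max(S_T - K, 0):
  V(3,0) = 0.099894; V(3,1) = 0.000000; V(3,2) = 0.000000; V(3,3) = 0.000000
Backward induction: V(k, i) = exp(-r*dt) * [p * V(k+1, i) + (1-p) * V(k+1, i+1)].
  V(2,0) = exp(-r*dt) * [p*0.099894 + (1-p)*0.000000] = 0.055775
  V(2,1) = exp(-r*dt) * [p*0.000000 + (1-p)*0.000000] = 0.000000
  V(2,2) = exp(-r*dt) * [p*0.000000 + (1-p)*0.000000] = 0.000000
  V(1,0) = exp(-r*dt) * [p*0.055775 + (1-p)*0.000000] = 0.031141
  V(1,1) = exp(-r*dt) * [p*0.000000 + (1-p)*0.000000] = 0.000000
  V(0,0) = exp(-r*dt) * [p*0.031141 + (1-p)*0.000000] = 0.017388


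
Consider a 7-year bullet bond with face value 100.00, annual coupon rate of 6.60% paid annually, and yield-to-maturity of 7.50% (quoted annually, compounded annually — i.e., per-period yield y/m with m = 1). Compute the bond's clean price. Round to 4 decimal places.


Coupon per period c = face * coupon_rate / m = 6.600000
Periods per year m = 1; per-period yield y/m = 0.075000
Number of cashflows N = 7
Cashflows (t years, CF_t, discount factor 1/(1+y/m)^(m*t), PV):
  t = 1.0000: CF_t = 6.600000, DF = 0.930233, PV = 6.139535
  t = 2.0000: CF_t = 6.600000, DF = 0.865333, PV = 5.711195
  t = 3.0000: CF_t = 6.600000, DF = 0.804961, PV = 5.312740
  t = 4.0000: CF_t = 6.600000, DF = 0.748801, PV = 4.942083
  t = 5.0000: CF_t = 6.600000, DF = 0.696559, PV = 4.597287
  t = 6.0000: CF_t = 6.600000, DF = 0.647962, PV = 4.276546
  t = 7.0000: CF_t = 106.600000, DF = 0.602755, PV = 64.253672
Price P = sum_t PV_t = 95.233059

Answer: Price = 95.2331


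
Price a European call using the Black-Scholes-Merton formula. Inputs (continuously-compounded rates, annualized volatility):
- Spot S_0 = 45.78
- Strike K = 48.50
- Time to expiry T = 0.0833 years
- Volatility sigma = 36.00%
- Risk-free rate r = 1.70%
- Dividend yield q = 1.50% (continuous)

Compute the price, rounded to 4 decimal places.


Answer: Price = 0.8877

Derivation:
d1 = (ln(S/K) + (r - q + 0.5*sigma^2) * T) / (sigma * sqrt(T)) = -0.50193367
d2 = d1 - sigma * sqrt(T) = -0.60583593
exp(-rT) = 0.99858490; exp(-qT) = 0.99875128
C = S_0 * exp(-qT) * N(d1) - K * exp(-rT) * N(d2)
N(d1) = 0.30785709; N(d2) = 0.27231185
C = 45.7800 * 0.99875128 * 0.30785709 - 48.5000 * 0.99858490 * 0.27231185 = 0.8877


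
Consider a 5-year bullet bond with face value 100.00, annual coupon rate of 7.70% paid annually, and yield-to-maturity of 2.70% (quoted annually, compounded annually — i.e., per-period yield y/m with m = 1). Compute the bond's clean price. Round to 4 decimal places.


Coupon per period c = face * coupon_rate / m = 7.700000
Periods per year m = 1; per-period yield y/m = 0.027000
Number of cashflows N = 5
Cashflows (t years, CF_t, discount factor 1/(1+y/m)^(m*t), PV):
  t = 1.0000: CF_t = 7.700000, DF = 0.973710, PV = 7.497566
  t = 2.0000: CF_t = 7.700000, DF = 0.948111, PV = 7.300453
  t = 3.0000: CF_t = 7.700000, DF = 0.923185, PV = 7.108523
  t = 4.0000: CF_t = 7.700000, DF = 0.898914, PV = 6.921639
  t = 5.0000: CF_t = 107.700000, DF = 0.875282, PV = 94.267825
Price P = sum_t PV_t = 123.096006

Answer: Price = 123.0960


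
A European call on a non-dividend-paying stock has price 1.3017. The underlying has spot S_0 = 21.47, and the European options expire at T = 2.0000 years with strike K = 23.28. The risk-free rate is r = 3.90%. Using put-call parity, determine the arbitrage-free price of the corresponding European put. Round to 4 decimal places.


Answer: Put price = 1.3649

Derivation:
Put-call parity: C - P = S_0 * exp(-qT) - K * exp(-rT).
S_0 * exp(-qT) = 21.4700 * 1.00000000 = 21.47000000
K * exp(-rT) = 23.2800 * 0.92496443 = 21.53317185
P = C - S*exp(-qT) + K*exp(-rT)
P = 1.3017 - 21.47000000 + 21.53317185 = 1.3649


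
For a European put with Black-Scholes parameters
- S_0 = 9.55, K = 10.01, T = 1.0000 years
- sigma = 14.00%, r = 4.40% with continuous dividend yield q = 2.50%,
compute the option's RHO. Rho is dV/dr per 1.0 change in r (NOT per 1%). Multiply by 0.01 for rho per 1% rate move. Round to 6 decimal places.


Answer: Rho = -5.810105

Derivation:
d1 = -0.1303102774; d2 = -0.2703102774
phi(d1) = 0.3955694458; exp(-qT) = 0.9753099120; exp(-rT) = 0.9569539575
N(-d2) = 0.6065392203
Rho = -K*T*exp(-rT)*N(-d2) = -10.0100 * 1.0000 * 0.9569539575 * 0.6065392203 = -5.810105


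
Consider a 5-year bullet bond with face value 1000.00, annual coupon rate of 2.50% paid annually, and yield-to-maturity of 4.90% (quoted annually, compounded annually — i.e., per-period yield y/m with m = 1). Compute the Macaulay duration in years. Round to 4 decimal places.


Coupon per period c = face * coupon_rate / m = 25.000000
Periods per year m = 1; per-period yield y/m = 0.049000
Number of cashflows N = 5
Cashflows (t years, CF_t, discount factor 1/(1+y/m)^(m*t), PV):
  t = 1.0000: CF_t = 25.000000, DF = 0.953289, PV = 23.832221
  t = 2.0000: CF_t = 25.000000, DF = 0.908760, PV = 22.718991
  t = 3.0000: CF_t = 25.000000, DF = 0.866310, PV = 21.657760
  t = 4.0000: CF_t = 25.000000, DF = 0.825844, PV = 20.646101
  t = 5.0000: CF_t = 1025.000000, DF = 0.787268, PV = 806.949626
Price P = sum_t PV_t = 895.804699
Macaulay numerator sum_t t * PV_t:
  t * PV_t at t = 1.0000: 23.832221
  t * PV_t at t = 2.0000: 45.437981
  t * PV_t at t = 3.0000: 64.973281
  t * PV_t at t = 4.0000: 82.584406
  t * PV_t at t = 5.0000: 4034.748128
Macaulay duration D = (sum_t t * PV_t) / P = 4251.576017 / 895.804699 = 4.746097

Answer: Macaulay duration = 4.7461 years


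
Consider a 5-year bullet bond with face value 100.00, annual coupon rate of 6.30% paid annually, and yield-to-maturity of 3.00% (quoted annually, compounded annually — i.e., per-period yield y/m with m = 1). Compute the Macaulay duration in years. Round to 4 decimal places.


Answer: Macaulay duration = 4.4839 years

Derivation:
Coupon per period c = face * coupon_rate / m = 6.300000
Periods per year m = 1; per-period yield y/m = 0.030000
Number of cashflows N = 5
Cashflows (t years, CF_t, discount factor 1/(1+y/m)^(m*t), PV):
  t = 1.0000: CF_t = 6.300000, DF = 0.970874, PV = 6.116505
  t = 2.0000: CF_t = 6.300000, DF = 0.942596, PV = 5.938354
  t = 3.0000: CF_t = 6.300000, DF = 0.915142, PV = 5.765392
  t = 4.0000: CF_t = 6.300000, DF = 0.888487, PV = 5.597468
  t = 5.0000: CF_t = 106.300000, DF = 0.862609, PV = 91.695314
Price P = sum_t PV_t = 115.113034
Macaulay numerator sum_t t * PV_t:
  t * PV_t at t = 1.0000: 6.116505
  t * PV_t at t = 2.0000: 11.876708
  t * PV_t at t = 3.0000: 17.296177
  t * PV_t at t = 4.0000: 22.389874
  t * PV_t at t = 5.0000: 458.476569
Macaulay duration D = (sum_t t * PV_t) / P = 516.155833 / 115.113034 = 4.483904


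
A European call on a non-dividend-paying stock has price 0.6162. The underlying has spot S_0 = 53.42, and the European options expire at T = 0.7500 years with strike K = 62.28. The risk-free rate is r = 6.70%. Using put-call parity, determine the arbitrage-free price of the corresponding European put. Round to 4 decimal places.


Put-call parity: C - P = S_0 * exp(-qT) - K * exp(-rT).
S_0 * exp(-qT) = 53.4200 * 1.00000000 = 53.42000000
K * exp(-rT) = 62.2800 * 0.95099165 = 59.22775977
P = C - S*exp(-qT) + K*exp(-rT)
P = 0.6162 - 53.42000000 + 59.22775977 = 6.4240

Answer: Put price = 6.4240


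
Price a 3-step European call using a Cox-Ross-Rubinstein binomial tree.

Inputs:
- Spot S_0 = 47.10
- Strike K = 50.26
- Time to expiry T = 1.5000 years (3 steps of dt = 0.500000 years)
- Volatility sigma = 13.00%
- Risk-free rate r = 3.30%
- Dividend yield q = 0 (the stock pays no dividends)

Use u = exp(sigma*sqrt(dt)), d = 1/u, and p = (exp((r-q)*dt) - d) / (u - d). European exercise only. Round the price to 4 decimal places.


Answer: Price = V(0,0) = 2.5975

Derivation:
dt = T/N = 0.500000
u = exp(sigma*sqrt(dt)) = 1.096281; d = 1/u = 0.912175
p = (exp((r-q)*dt) - d) / (u - d) = 0.567401
Discount per step: exp(-r*dt) = 0.983635
Stock lattice S(k, i) with i counting down-moves:
  k=0: S(0,0) = 47.1000
  k=1: S(1,0) = 51.6349; S(1,1) = 42.9634
  k=2: S(2,0) = 56.6063; S(2,1) = 47.1000; S(2,2) = 39.1901
  k=3: S(3,0) = 62.0565; S(3,1) = 51.6349; S(3,2) = 42.9634; S(3,3) = 35.7483
Terminal payoffs V(N, i) = max(S_T - K, 0):
  V(3,0) = 11.796462; V(3,1) = 1.374853; V(3,2) = 0.000000; V(3,3) = 0.000000
Backward induction: V(k, i) = exp(-r*dt) * [p * V(k+1, i) + (1-p) * V(k+1, i+1)].
  V(2,0) = exp(-r*dt) * [p*11.796462 + (1-p)*1.374853] = 7.168813
  V(2,1) = exp(-r*dt) * [p*1.374853 + (1-p)*0.000000] = 0.767326
  V(2,2) = exp(-r*dt) * [p*0.000000 + (1-p)*0.000000] = 0.000000
  V(1,0) = exp(-r*dt) * [p*7.168813 + (1-p)*0.767326] = 4.327537
  V(1,1) = exp(-r*dt) * [p*0.767326 + (1-p)*0.000000] = 0.428256
  V(0,0) = exp(-r*dt) * [p*4.327537 + (1-p)*0.428256] = 2.597496


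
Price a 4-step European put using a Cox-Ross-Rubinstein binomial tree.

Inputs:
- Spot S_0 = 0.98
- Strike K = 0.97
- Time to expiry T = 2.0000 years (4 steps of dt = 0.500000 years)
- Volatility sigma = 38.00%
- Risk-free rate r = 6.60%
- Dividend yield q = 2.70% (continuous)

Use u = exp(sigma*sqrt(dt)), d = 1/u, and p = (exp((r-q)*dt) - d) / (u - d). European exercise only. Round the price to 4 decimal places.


dt = T/N = 0.500000
u = exp(sigma*sqrt(dt)) = 1.308263; d = 1/u = 0.764372
p = (exp((r-q)*dt) - d) / (u - d) = 0.469431
Discount per step: exp(-r*dt) = 0.967539
Stock lattice S(k, i) with i counting down-moves:
  k=0: S(0,0) = 0.9800
  k=1: S(1,0) = 1.2821; S(1,1) = 0.7491
  k=2: S(2,0) = 1.6773; S(2,1) = 0.9800; S(2,2) = 0.5726
  k=3: S(3,0) = 2.1944; S(3,1) = 1.2821; S(3,2) = 0.7491; S(3,3) = 0.4377
  k=4: S(4,0) = 2.8708; S(4,1) = 1.6773; S(4,2) = 0.9800; S(4,3) = 0.5726; S(4,4) = 0.3345
Terminal payoffs V(N, i) = max(K - S_T, 0):
  V(4,0) = 0.000000; V(4,1) = 0.000000; V(4,2) = 0.000000; V(4,3) = 0.397421; V(4,4) = 0.635462
Backward induction: V(k, i) = exp(-r*dt) * [p * V(k+1, i) + (1-p) * V(k+1, i+1)].
  V(3,0) = exp(-r*dt) * [p*0.000000 + (1-p)*0.000000] = 0.000000
  V(3,1) = exp(-r*dt) * [p*0.000000 + (1-p)*0.000000] = 0.000000
  V(3,2) = exp(-r*dt) * [p*0.000000 + (1-p)*0.397421] = 0.204014
  V(3,3) = exp(-r*dt) * [p*0.397421 + (1-p)*0.635462] = 0.506717
  V(2,0) = exp(-r*dt) * [p*0.000000 + (1-p)*0.000000] = 0.000000
  V(2,1) = exp(-r*dt) * [p*0.000000 + (1-p)*0.204014] = 0.104730
  V(2,2) = exp(-r*dt) * [p*0.204014 + (1-p)*0.506717] = 0.352783
  V(1,0) = exp(-r*dt) * [p*0.000000 + (1-p)*0.104730] = 0.053763
  V(1,1) = exp(-r*dt) * [p*0.104730 + (1-p)*0.352783] = 0.228668
  V(0,0) = exp(-r*dt) * [p*0.053763 + (1-p)*0.228668] = 0.141804

Answer: Price = V(0,0) = 0.1418


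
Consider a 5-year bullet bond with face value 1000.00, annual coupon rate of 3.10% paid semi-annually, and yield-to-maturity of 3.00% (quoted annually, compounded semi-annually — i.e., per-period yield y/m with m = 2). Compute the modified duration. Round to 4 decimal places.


Coupon per period c = face * coupon_rate / m = 15.500000
Periods per year m = 2; per-period yield y/m = 0.015000
Number of cashflows N = 10
Cashflows (t years, CF_t, discount factor 1/(1+y/m)^(m*t), PV):
  t = 0.5000: CF_t = 15.500000, DF = 0.985222, PV = 15.270936
  t = 1.0000: CF_t = 15.500000, DF = 0.970662, PV = 15.045257
  t = 1.5000: CF_t = 15.500000, DF = 0.956317, PV = 14.822913
  t = 2.0000: CF_t = 15.500000, DF = 0.942184, PV = 14.603856
  t = 2.5000: CF_t = 15.500000, DF = 0.928260, PV = 14.388035
  t = 3.0000: CF_t = 15.500000, DF = 0.914542, PV = 14.175404
  t = 3.5000: CF_t = 15.500000, DF = 0.901027, PV = 13.965915
  t = 4.0000: CF_t = 15.500000, DF = 0.887711, PV = 13.759522
  t = 4.5000: CF_t = 15.500000, DF = 0.874592, PV = 13.556180
  t = 5.0000: CF_t = 1015.500000, DF = 0.861667, PV = 875.023074
Price P = sum_t PV_t = 1004.611092
First compute Macaulay numerator sum_t t * PV_t:
  t * PV_t at t = 0.5000: 7.635468
  t * PV_t at t = 1.0000: 15.045257
  t * PV_t at t = 1.5000: 22.234370
  t * PV_t at t = 2.0000: 29.207711
  t * PV_t at t = 2.5000: 35.970088
  t * PV_t at t = 3.0000: 42.526212
  t * PV_t at t = 3.5000: 48.880703
  t * PV_t at t = 4.0000: 55.038090
  t * PV_t at t = 4.5000: 61.002809
  t * PV_t at t = 5.0000: 4375.115369
Macaulay duration D = 4692.656077 / 1004.611092 = 4.671117
Modified duration = D / (1 + y/m) = 4.671117 / (1 + 0.015000) = 4.602086

Answer: Modified duration = 4.6021
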